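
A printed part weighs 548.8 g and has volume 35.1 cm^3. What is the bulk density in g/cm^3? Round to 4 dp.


rho = 548.8 / 35.1 = 15.6353 g/cm^3


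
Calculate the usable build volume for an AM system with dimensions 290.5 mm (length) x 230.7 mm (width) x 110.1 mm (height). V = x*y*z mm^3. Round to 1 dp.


V = 290.5 * 230.7 * 110.1 = 7378720.3 mm^3


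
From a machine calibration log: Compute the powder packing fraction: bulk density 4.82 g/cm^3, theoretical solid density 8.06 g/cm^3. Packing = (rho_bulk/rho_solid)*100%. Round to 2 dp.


Packing = (4.82/8.06)*100 = 59.8 %


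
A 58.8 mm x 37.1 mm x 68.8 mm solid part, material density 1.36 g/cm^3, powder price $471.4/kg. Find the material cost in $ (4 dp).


V = 58.8 * 37.1 * 68.8 = 150085.824 mm^3 = 150.085824 cm^3
Mass = 150.085824 * 1.36 / 1000 = 0.20411672 kg
Cost = 0.20411672 * 471.4 = 96.2206 $


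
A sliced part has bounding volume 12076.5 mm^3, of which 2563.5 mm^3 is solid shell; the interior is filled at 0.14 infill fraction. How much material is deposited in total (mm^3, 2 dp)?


V_infill = (12076.5 - 2563.5) * 0.14 = 1331.82
V_total = 2563.5 + 1331.82 = 3895.32 mm^3


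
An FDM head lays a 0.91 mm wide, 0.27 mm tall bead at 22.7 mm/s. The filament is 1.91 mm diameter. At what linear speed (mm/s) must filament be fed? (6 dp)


Q = 0.91 * 0.27 * 22.7 = 5.57739 mm^3/s
A_fil = pi*(1.91/2)^2 = 2.86521104 mm^2
v_feed = 5.57739 / 2.86521104 = 1.94659 mm/s


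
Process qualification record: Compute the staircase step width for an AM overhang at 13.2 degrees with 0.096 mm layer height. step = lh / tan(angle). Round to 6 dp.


step = 0.096 / tan(13.2) = 0.409298 mm


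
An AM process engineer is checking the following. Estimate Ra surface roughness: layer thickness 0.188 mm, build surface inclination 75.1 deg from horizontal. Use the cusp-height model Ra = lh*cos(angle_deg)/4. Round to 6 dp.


Ra = 0.188 * cos(75.1) / 4 = 0.012085 mm


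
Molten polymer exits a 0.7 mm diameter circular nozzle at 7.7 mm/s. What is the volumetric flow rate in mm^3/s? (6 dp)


A = pi*(0.7/2)^2 = 0.3848451 mm^2
Q = 0.3848451 * 7.7 = 2.963307 mm^3/s


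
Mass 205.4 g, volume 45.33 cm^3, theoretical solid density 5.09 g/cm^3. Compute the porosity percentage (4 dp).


rho_part = 205.4 / 45.33 = 4.53121553 g/cm^3
Porosity = (1 - 4.53121553/5.09)*100 = 10.9781 %


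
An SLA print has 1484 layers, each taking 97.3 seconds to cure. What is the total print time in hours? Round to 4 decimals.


t = 1484 * 97.3 / 3600 = 40.1092 hrs


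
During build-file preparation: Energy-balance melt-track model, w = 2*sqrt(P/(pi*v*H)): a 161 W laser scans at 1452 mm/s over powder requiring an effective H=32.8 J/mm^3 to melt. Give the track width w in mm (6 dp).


w = 2*sqrt(161/(pi*1452*32.8)) = 0.065607 mm


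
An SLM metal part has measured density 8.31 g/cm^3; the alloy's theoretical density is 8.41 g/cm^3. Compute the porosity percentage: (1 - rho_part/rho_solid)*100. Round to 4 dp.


Porosity = (1-8.31/8.41)*100 = 1.1891 %


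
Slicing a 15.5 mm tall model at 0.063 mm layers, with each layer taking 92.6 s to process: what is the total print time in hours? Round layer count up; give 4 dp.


Layers = ceil(15.5/0.063) = 247
t = 247 * 92.6 / 3600 = 6.3534 hrs


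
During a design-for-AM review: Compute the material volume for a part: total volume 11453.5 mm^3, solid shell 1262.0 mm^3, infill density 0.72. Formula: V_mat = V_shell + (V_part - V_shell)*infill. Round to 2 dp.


V_infill = (11453.5 - 1262.0) * 0.72 = 7337.88
V_total = 1262.0 + 7337.88 = 8599.88 mm^3


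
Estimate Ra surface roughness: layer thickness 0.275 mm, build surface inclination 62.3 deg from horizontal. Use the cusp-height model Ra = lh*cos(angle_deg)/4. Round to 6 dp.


Ra = 0.275 * cos(62.3) / 4 = 0.031958 mm


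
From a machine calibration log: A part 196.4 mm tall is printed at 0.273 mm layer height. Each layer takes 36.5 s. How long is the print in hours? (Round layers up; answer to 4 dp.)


Layers = ceil(196.4/0.273) = 720
t = 720 * 36.5 / 3600 = 7.3 hrs


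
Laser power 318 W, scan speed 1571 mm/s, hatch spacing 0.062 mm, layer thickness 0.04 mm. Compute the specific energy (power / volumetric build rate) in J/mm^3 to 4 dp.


Build rate = 1571 * 0.062 * 0.04 = 3.89608 mm^3/s
SE = 318 / 3.89608 = 81.6205 J/mm^3


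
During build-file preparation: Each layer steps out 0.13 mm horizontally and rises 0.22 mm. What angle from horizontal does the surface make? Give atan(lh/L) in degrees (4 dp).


angle = atan(0.22/0.13) = 59.4208 degrees


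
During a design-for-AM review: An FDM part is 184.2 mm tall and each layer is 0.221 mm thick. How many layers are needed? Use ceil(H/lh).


Layers = ceil(184.2/0.221) = 834


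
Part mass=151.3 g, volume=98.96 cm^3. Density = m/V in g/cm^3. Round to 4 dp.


rho = 151.3 / 98.96 = 1.5289 g/cm^3


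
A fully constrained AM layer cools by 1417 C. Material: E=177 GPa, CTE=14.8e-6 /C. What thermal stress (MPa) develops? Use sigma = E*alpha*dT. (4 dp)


sigma = 177*1000 * 14.8e-6 * 1417 = 3711.9732 MPa


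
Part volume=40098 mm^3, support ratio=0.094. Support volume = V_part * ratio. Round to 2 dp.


V_support = 40098 * 0.094 = 3769.21 mm^3


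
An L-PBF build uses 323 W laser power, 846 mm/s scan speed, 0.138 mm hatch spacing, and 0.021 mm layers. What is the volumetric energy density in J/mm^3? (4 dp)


E = 323 / (846*0.138*0.021) = 131.7449 J/mm^3


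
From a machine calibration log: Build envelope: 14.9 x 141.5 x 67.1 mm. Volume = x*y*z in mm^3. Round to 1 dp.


V = 14.9 * 141.5 * 67.1 = 141470.3 mm^3


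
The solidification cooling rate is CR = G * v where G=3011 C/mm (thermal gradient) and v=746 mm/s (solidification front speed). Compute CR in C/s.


CR = 3011 * 746 = 2246206 C/s


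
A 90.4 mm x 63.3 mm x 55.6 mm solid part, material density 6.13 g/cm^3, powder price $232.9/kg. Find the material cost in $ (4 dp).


V = 90.4 * 63.3 * 55.6 = 318160.992 mm^3 = 318.160992 cm^3
Mass = 318.160992 * 6.13 / 1000 = 1.95032688 kg
Cost = 1.95032688 * 232.9 = 454.2311 $


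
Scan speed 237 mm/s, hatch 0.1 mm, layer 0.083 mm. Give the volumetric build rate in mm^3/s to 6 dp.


Rate = 237 * 0.1 * 0.083 = 1.9671 mm^3/s


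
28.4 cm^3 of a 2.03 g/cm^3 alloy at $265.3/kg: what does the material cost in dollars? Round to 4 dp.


Mass = 28.4*2.03/1000 = 0.057652 kg
Cost = 0.057652 * 265.3 = 15.2951 $


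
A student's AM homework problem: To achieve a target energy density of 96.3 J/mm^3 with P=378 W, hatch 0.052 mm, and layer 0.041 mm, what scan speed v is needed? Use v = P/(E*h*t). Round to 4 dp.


v = 378 / (96.3*0.052*0.041) = 1841.104 mm/s


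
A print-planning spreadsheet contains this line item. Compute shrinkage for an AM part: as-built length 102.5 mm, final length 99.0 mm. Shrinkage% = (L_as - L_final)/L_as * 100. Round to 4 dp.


Shrinkage = ((102.5-99.0)/102.5)*100 = 3.4146 %


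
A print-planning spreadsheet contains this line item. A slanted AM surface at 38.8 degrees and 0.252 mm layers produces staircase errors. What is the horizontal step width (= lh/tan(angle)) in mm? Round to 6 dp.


step = 0.252 / tan(38.8) = 0.313425 mm


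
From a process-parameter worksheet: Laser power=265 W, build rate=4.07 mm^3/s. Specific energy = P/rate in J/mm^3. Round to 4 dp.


SE = 265 / 4.07 = 65.1106 J/mm^3


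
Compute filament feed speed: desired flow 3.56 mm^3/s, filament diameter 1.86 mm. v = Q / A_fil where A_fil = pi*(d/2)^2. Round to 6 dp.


A = pi*(1.86/2)^2 = 2.717163
v = 3.56 / 2.717163 = 1.31019 mm/s


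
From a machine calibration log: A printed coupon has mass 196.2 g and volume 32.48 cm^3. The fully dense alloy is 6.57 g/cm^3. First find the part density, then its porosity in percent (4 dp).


rho_part = 196.2 / 32.48 = 6.04064039 g/cm^3
Porosity = (1 - 6.04064039/6.57)*100 = 8.0572 %


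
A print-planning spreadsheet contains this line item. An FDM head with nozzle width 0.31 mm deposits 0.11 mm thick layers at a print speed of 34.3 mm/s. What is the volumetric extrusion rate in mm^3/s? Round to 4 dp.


Rate = 0.31 * 0.11 * 34.3 = 1.1696 mm^3/s


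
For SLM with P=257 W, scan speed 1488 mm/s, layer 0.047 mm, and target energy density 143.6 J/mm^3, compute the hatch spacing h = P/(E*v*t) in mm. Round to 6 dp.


h = 257 / (143.6*1488*0.047) = 0.02559 mm


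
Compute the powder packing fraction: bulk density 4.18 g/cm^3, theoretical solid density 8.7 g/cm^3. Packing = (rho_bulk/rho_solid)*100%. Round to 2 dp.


Packing = (4.18/8.7)*100 = 48.05 %


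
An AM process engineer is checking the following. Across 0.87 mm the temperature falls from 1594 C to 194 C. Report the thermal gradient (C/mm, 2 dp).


G = (1594-194)/0.87 = 1609.2 C/mm


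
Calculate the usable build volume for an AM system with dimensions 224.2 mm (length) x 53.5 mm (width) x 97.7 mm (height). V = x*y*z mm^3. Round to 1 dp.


V = 224.2 * 53.5 * 97.7 = 1171882.2 mm^3


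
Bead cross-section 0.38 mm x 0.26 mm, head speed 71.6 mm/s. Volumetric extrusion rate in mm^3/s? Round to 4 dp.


Rate = 0.38 * 0.26 * 71.6 = 7.0741 mm^3/s


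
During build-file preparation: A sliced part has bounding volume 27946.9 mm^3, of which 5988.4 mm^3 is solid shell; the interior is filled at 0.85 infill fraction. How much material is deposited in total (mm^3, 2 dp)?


V_infill = (27946.9 - 5988.4) * 0.85 = 18664.73
V_total = 5988.4 + 18664.73 = 24653.13 mm^3


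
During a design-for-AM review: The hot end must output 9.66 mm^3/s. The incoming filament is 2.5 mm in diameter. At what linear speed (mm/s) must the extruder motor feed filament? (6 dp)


A = pi*(2.5/2)^2 = 4.908739
v = 9.66 / 4.908739 = 1.967919 mm/s


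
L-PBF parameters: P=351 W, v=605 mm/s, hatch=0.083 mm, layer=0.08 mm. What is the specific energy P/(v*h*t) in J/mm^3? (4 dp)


Build rate = 605 * 0.083 * 0.08 = 4.0172 mm^3/s
SE = 351 / 4.0172 = 87.3743 J/mm^3


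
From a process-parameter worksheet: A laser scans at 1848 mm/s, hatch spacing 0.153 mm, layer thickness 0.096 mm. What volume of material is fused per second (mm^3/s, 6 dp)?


Rate = 1848 * 0.153 * 0.096 = 27.143424 mm^3/s


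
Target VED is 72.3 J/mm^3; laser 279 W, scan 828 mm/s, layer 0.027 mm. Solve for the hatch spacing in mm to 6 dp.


h = 279 / (72.3*828*0.027) = 0.172612 mm


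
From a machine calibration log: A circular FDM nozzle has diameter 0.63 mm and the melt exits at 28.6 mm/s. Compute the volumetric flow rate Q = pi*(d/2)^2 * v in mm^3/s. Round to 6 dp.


A = pi*(0.63/2)^2 = 0.31172453 mm^2
Q = 0.31172453 * 28.6 = 8.915322 mm^3/s


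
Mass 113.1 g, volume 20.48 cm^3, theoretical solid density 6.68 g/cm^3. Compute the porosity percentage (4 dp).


rho_part = 113.1 / 20.48 = 5.52246094 g/cm^3
Porosity = (1 - 5.52246094/6.68)*100 = 17.3284 %


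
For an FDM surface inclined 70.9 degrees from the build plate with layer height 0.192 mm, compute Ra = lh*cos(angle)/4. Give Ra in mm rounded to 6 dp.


Ra = 0.192 * cos(70.9) / 4 = 0.015706 mm


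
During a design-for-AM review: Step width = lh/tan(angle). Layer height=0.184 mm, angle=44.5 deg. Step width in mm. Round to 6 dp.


step = 0.184 / tan(44.5) = 0.18724 mm


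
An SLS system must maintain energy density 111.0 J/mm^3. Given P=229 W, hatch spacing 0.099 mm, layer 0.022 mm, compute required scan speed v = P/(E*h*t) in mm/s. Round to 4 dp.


v = 229 / (111.0*0.099*0.022) = 947.2282 mm/s


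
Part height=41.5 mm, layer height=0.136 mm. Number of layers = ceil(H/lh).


Layers = ceil(41.5/0.136) = 306


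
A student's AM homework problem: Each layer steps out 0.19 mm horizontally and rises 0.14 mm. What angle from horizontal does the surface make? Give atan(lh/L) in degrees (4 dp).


angle = atan(0.14/0.19) = 36.3844 degrees


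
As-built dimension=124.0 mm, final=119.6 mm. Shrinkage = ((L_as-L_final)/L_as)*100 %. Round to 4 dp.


Shrinkage = ((124.0-119.6)/124.0)*100 = 3.5484 %


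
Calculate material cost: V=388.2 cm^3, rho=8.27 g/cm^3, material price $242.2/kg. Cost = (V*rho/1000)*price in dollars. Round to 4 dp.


Mass = 388.2*8.27/1000 = 3.210414 kg
Cost = 3.210414 * 242.2 = 777.5623 $


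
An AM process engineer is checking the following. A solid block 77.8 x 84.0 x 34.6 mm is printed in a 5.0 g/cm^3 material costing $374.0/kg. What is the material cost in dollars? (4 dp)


V = 77.8 * 84.0 * 34.6 = 226117.92 mm^3 = 226.11792 cm^3
Mass = 226.11792 * 5.0 / 1000 = 1.1305896 kg
Cost = 1.1305896 * 374.0 = 422.8405 $


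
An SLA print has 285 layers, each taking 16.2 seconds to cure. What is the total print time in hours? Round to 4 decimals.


t = 285 * 16.2 / 3600 = 1.2825 hrs


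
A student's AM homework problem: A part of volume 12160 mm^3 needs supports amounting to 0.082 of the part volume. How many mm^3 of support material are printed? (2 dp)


V_support = 12160 * 0.082 = 997.12 mm^3


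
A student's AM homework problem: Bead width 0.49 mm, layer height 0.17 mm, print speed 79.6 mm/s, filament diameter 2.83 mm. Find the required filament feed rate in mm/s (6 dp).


Q = 0.49 * 0.17 * 79.6 = 6.63068 mm^3/s
A_fil = pi*(2.83/2)^2 = 6.29017535 mm^2
v_feed = 6.63068 / 6.29017535 = 1.054133 mm/s


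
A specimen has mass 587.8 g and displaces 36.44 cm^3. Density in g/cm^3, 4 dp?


rho = 587.8 / 36.44 = 16.1306 g/cm^3


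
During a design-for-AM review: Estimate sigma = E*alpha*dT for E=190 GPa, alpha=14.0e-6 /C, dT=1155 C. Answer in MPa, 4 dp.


sigma = 190*1000 * 14.0e-6 * 1155 = 3072.3 MPa


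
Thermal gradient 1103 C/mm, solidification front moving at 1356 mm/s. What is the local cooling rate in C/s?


CR = 1103 * 1356 = 1495668 C/s


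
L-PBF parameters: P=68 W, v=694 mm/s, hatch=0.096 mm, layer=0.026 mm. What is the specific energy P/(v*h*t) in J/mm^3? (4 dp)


Build rate = 694 * 0.096 * 0.026 = 1.732224 mm^3/s
SE = 68 / 1.732224 = 39.2559 J/mm^3


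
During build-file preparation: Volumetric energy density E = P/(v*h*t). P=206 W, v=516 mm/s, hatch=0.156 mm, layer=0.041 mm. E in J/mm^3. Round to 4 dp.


E = 206 / (516*0.156*0.041) = 62.4179 J/mm^3


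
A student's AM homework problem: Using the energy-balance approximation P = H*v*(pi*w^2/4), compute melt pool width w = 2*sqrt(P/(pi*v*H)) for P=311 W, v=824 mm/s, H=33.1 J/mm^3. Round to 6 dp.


w = 2*sqrt(311/(pi*824*33.1)) = 0.120492 mm


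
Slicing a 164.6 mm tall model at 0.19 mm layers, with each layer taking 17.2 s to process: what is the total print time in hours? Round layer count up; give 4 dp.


Layers = ceil(164.6/0.19) = 867
t = 867 * 17.2 / 3600 = 4.1423 hrs


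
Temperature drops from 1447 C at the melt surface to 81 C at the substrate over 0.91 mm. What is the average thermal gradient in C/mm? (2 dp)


G = (1447-81)/0.91 = 1501.1 C/mm


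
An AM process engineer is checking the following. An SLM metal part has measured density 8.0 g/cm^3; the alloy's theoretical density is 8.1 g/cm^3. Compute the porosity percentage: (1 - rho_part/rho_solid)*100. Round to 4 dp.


Porosity = (1-8.0/8.1)*100 = 1.2346 %


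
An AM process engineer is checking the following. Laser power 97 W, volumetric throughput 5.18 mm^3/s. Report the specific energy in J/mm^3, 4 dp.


SE = 97 / 5.18 = 18.7259 J/mm^3


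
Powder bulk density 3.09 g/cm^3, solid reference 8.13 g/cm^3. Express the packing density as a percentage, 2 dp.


Packing = (3.09/8.13)*100 = 38.01 %


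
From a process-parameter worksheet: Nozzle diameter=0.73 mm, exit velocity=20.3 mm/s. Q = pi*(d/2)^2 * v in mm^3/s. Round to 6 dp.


A = pi*(0.73/2)^2 = 0.41853868 mm^2
Q = 0.41853868 * 20.3 = 8.496335 mm^3/s


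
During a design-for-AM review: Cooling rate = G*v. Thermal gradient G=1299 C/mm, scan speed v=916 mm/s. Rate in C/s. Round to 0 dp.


CR = 1299 * 916 = 1189884 C/s


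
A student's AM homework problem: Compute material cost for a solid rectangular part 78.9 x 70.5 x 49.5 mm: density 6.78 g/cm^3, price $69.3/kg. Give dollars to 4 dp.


V = 78.9 * 70.5 * 49.5 = 275341.275 mm^3 = 275.341275 cm^3
Mass = 275.341275 * 6.78 / 1000 = 1.86681384 kg
Cost = 1.86681384 * 69.3 = 129.3702 $


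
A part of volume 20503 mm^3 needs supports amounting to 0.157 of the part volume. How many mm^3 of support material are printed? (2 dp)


V_support = 20503 * 0.157 = 3218.97 mm^3


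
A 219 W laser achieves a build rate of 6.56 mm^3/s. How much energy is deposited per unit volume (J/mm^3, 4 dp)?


SE = 219 / 6.56 = 33.3841 J/mm^3


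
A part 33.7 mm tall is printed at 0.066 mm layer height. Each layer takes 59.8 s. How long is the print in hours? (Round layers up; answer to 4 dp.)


Layers = ceil(33.7/0.066) = 511
t = 511 * 59.8 / 3600 = 8.4883 hrs


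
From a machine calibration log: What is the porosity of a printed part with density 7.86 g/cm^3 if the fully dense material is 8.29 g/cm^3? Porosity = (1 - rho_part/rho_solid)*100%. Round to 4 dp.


Porosity = (1-7.86/8.29)*100 = 5.187 %


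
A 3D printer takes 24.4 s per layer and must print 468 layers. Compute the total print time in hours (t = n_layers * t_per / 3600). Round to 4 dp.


t = 468 * 24.4 / 3600 = 3.172 hrs


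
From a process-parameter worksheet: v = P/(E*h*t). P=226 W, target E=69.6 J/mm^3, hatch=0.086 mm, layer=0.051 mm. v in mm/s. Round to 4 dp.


v = 226 / (69.6*0.086*0.051) = 740.3389 mm/s


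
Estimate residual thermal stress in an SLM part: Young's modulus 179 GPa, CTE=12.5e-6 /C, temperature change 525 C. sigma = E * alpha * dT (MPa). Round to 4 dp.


sigma = 179*1000 * 12.5e-6 * 525 = 1174.6875 MPa


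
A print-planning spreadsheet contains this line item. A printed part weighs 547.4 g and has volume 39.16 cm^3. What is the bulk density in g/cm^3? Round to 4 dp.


rho = 547.4 / 39.16 = 13.9785 g/cm^3


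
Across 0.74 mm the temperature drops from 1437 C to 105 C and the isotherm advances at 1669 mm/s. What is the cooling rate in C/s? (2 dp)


G = (1437-105)/0.74 = 1800.0 C/mm
CR = 1800.0 * 1669 = 3004200.0 C/s


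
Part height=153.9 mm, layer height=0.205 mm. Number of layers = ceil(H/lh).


Layers = ceil(153.9/0.205) = 751


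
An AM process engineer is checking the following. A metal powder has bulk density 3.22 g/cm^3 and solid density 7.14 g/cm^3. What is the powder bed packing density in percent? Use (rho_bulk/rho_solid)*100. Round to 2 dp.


Packing = (3.22/7.14)*100 = 45.1 %


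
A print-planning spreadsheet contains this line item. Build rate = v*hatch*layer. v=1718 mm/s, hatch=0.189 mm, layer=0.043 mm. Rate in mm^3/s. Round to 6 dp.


Rate = 1718 * 0.189 * 0.043 = 13.962186 mm^3/s


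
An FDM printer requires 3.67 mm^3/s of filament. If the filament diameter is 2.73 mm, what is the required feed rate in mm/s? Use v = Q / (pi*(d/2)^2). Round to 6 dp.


A = pi*(2.73/2)^2 = 5.853494
v = 3.67 / 5.853494 = 0.626976 mm/s


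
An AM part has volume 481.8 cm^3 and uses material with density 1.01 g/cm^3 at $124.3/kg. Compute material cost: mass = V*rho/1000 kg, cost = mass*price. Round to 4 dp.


Mass = 481.8*1.01/1000 = 0.486618 kg
Cost = 0.486618 * 124.3 = 60.4866 $


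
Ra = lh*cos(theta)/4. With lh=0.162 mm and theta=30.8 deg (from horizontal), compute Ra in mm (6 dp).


Ra = 0.162 * cos(30.8) / 4 = 0.034788 mm


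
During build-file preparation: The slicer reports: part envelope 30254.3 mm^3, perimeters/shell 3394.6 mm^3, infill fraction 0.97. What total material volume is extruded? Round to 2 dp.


V_infill = (30254.3 - 3394.6) * 0.97 = 26053.91
V_total = 3394.6 + 26053.91 = 29448.51 mm^3


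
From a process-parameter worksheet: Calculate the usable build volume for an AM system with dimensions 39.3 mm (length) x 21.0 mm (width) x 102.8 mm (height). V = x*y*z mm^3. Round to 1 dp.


V = 39.3 * 21.0 * 102.8 = 84840.8 mm^3


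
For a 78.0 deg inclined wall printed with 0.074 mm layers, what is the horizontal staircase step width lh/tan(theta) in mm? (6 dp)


step = 0.074 / tan(78.0) = 0.015729 mm


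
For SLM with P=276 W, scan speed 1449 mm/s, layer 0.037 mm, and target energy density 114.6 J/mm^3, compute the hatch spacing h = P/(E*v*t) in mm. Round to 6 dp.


h = 276 / (114.6*1449*0.037) = 0.044922 mm


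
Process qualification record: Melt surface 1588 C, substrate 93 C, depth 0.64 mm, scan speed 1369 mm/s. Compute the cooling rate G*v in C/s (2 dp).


G = (1588-93)/0.64 = 2335.9375 C/mm
CR = 2335.9375 * 1369 = 3197898.44 C/s


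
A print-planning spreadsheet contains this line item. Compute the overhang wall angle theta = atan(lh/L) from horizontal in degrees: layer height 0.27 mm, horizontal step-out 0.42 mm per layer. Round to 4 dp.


angle = atan(0.27/0.42) = 32.7352 degrees


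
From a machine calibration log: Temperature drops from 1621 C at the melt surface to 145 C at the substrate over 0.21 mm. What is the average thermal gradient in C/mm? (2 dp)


G = (1621-145)/0.21 = 7028.57 C/mm


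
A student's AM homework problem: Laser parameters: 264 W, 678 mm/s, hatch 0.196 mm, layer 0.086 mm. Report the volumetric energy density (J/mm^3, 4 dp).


E = 264 / (678*0.196*0.086) = 23.1004 J/mm^3


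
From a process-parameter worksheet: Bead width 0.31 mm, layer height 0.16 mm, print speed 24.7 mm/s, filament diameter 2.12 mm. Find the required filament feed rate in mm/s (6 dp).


Q = 0.31 * 0.16 * 24.7 = 1.22512 mm^3/s
A_fil = pi*(2.12/2)^2 = 3.52989351 mm^2
v_feed = 1.22512 / 3.52989351 = 0.34707 mm/s


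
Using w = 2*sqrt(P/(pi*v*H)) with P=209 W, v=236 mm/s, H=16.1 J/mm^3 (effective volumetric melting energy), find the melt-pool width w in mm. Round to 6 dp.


w = 2*sqrt(209/(pi*236*16.1)) = 0.264642 mm


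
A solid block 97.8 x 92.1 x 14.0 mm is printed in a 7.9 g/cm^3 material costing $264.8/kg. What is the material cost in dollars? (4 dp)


V = 97.8 * 92.1 * 14.0 = 126103.32 mm^3 = 126.10332 cm^3
Mass = 126.10332 * 7.9 / 1000 = 0.99621623 kg
Cost = 0.99621623 * 264.8 = 263.7981 $


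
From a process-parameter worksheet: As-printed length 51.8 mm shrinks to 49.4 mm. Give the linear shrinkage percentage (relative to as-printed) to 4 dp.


Shrinkage = ((51.8-49.4)/51.8)*100 = 4.6332 %


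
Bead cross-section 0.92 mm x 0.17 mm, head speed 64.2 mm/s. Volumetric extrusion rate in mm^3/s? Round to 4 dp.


Rate = 0.92 * 0.17 * 64.2 = 10.0409 mm^3/s


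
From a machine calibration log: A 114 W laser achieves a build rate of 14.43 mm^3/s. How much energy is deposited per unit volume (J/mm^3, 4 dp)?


SE = 114 / 14.43 = 7.9002 J/mm^3


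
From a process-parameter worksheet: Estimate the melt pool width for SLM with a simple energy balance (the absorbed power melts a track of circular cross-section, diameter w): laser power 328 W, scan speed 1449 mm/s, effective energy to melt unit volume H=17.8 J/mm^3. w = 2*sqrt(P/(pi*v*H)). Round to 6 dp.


w = 2*sqrt(328/(pi*1449*17.8)) = 0.127247 mm


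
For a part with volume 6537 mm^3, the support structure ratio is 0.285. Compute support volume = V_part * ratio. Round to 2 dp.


V_support = 6537 * 0.285 = 1863.05 mm^3


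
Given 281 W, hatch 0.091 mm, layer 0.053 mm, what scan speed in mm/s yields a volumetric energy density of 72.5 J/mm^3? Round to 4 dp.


v = 281 / (72.5*0.091*0.053) = 803.6206 mm/s


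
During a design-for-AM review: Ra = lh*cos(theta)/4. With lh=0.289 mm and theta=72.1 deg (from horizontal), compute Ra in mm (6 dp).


Ra = 0.289 * cos(72.1) / 4 = 0.022207 mm


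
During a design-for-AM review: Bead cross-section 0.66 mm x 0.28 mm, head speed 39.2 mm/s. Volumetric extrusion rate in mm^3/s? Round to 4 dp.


Rate = 0.66 * 0.28 * 39.2 = 7.2442 mm^3/s


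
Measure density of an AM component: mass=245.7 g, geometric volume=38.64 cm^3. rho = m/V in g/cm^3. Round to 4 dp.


rho = 245.7 / 38.64 = 6.3587 g/cm^3


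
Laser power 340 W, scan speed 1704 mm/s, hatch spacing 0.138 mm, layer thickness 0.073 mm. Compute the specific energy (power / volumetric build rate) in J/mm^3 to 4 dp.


Build rate = 1704 * 0.138 * 0.073 = 17.166096 mm^3/s
SE = 340 / 17.166096 = 19.8065 J/mm^3


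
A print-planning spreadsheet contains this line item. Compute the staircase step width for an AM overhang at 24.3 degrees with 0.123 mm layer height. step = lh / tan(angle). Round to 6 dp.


step = 0.123 / tan(24.3) = 0.272415 mm


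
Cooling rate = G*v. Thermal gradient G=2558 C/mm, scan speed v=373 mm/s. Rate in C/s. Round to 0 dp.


CR = 2558 * 373 = 954134 C/s


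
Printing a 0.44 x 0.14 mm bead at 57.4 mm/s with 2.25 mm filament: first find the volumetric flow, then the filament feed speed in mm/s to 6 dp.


Q = 0.44 * 0.14 * 57.4 = 3.53584 mm^3/s
A_fil = pi*(2.25/2)^2 = 3.9760782 mm^2
v_feed = 3.53584 / 3.9760782 = 0.889278 mm/s


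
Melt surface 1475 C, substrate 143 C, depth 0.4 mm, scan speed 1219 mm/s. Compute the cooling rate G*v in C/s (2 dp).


G = (1475-143)/0.4 = 3330.0 C/mm
CR = 3330.0 * 1219 = 4059270.0 C/s


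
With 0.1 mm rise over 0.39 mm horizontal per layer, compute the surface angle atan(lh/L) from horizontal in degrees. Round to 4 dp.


angle = atan(0.1/0.39) = 14.3814 degrees


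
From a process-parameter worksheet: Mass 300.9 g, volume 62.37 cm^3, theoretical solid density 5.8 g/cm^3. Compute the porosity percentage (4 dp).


rho_part = 300.9 / 62.37 = 4.82443482 g/cm^3
Porosity = (1 - 4.82443482/5.8)*100 = 16.8201 %


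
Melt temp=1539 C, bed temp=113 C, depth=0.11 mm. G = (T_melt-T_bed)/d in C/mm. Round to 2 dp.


G = (1539-113)/0.11 = 12963.64 C/mm


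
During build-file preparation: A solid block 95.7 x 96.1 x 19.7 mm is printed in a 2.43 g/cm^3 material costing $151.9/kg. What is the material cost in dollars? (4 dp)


V = 95.7 * 96.1 * 19.7 = 181176.369 mm^3 = 181.176369 cm^3
Mass = 181.176369 * 2.43 / 1000 = 0.44025858 kg
Cost = 0.44025858 * 151.9 = 66.8753 $


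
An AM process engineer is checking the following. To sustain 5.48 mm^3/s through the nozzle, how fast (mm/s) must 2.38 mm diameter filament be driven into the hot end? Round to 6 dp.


A = pi*(2.38/2)^2 = 4.448809
v = 5.48 / 4.448809 = 1.23179 mm/s


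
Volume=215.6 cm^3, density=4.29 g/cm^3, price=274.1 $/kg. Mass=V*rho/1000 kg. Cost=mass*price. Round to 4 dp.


Mass = 215.6*4.29/1000 = 0.924924 kg
Cost = 0.924924 * 274.1 = 253.5217 $


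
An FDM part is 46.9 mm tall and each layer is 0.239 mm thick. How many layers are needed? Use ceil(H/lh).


Layers = ceil(46.9/0.239) = 197


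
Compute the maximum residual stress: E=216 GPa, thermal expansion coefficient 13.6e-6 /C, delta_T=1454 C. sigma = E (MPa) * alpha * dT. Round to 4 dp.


sigma = 216*1000 * 13.6e-6 * 1454 = 4271.2704 MPa


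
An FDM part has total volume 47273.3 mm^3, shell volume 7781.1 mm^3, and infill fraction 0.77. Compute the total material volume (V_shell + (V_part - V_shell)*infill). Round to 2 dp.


V_infill = (47273.3 - 7781.1) * 0.77 = 30408.99
V_total = 7781.1 + 30408.99 = 38190.09 mm^3


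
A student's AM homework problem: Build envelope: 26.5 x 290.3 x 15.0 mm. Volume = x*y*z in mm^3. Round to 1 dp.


V = 26.5 * 290.3 * 15.0 = 115394.3 mm^3


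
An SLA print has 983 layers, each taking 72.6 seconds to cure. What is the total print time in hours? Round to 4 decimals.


t = 983 * 72.6 / 3600 = 19.8238 hrs


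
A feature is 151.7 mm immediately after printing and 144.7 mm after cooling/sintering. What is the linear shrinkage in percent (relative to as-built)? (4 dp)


Shrinkage = ((151.7-144.7)/151.7)*100 = 4.6144 %


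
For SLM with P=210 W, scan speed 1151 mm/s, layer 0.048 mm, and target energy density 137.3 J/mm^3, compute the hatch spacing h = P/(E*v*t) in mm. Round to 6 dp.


h = 210 / (137.3*1151*0.048) = 0.027684 mm


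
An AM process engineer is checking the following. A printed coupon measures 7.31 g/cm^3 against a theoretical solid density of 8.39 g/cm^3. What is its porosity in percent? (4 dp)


Porosity = (1-7.31/8.39)*100 = 12.8725 %


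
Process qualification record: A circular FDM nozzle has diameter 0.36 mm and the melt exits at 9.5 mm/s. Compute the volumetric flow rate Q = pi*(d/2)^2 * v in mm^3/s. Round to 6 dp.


A = pi*(0.36/2)^2 = 0.1017876 mm^2
Q = 0.1017876 * 9.5 = 0.966982 mm^3/s


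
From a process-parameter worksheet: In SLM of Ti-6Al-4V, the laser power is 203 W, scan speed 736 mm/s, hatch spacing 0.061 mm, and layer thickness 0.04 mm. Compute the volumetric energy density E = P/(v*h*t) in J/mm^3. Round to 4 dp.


E = 203 / (736*0.061*0.04) = 113.039 J/mm^3


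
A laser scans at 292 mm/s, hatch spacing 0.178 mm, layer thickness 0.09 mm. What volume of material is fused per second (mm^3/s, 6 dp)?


Rate = 292 * 0.178 * 0.09 = 4.67784 mm^3/s


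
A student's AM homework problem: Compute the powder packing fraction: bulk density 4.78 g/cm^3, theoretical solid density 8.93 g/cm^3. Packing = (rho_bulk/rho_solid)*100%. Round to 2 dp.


Packing = (4.78/8.93)*100 = 53.53 %


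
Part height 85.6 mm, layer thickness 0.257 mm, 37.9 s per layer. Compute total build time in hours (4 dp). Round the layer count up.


Layers = ceil(85.6/0.257) = 334
t = 334 * 37.9 / 3600 = 3.5163 hrs


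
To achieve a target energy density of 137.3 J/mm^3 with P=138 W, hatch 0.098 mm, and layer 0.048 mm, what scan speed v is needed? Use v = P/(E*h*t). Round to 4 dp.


v = 138 / (137.3*0.098*0.048) = 213.6689 mm/s


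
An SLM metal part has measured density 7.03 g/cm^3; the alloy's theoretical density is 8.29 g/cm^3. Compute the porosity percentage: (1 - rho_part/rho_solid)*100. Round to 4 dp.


Porosity = (1-7.03/8.29)*100 = 15.199 %


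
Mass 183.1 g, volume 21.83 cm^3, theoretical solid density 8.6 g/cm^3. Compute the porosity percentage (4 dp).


rho_part = 183.1 / 21.83 = 8.38754008 g/cm^3
Porosity = (1 - 8.38754008/8.6)*100 = 2.4705 %


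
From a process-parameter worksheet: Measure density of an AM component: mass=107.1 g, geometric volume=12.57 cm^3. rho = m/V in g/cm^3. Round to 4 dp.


rho = 107.1 / 12.57 = 8.5203 g/cm^3


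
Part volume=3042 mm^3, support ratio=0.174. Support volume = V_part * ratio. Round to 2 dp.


V_support = 3042 * 0.174 = 529.31 mm^3


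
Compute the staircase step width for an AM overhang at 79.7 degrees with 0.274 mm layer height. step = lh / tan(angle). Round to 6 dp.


step = 0.274 / tan(79.7) = 0.049794 mm


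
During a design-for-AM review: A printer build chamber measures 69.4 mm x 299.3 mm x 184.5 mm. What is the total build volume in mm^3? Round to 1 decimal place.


V = 69.4 * 299.3 * 184.5 = 3832327.0 mm^3


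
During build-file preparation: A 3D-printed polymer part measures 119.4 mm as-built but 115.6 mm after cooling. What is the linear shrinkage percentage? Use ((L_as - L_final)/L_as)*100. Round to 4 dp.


Shrinkage = ((119.4-115.6)/119.4)*100 = 3.1826 %


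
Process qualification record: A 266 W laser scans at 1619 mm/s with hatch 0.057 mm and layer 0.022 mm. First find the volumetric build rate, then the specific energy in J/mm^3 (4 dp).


Build rate = 1619 * 0.057 * 0.022 = 2.030226 mm^3/s
SE = 266 / 2.030226 = 131.0199 J/mm^3


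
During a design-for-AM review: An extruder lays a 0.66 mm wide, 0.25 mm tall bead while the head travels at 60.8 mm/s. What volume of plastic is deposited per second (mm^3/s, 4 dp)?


Rate = 0.66 * 0.25 * 60.8 = 10.032 mm^3/s


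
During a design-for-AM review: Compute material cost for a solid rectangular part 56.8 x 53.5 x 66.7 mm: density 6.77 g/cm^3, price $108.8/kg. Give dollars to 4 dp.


V = 56.8 * 53.5 * 66.7 = 202687.96 mm^3 = 202.68796 cm^3
Mass = 202.68796 * 6.77 / 1000 = 1.37219749 kg
Cost = 1.37219749 * 108.8 = 149.2951 $


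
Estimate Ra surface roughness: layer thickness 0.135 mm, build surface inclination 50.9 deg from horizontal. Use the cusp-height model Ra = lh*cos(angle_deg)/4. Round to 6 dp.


Ra = 0.135 * cos(50.9) / 4 = 0.021285 mm


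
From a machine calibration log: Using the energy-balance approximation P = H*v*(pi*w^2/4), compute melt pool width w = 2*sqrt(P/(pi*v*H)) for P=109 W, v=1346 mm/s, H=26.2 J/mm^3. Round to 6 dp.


w = 2*sqrt(109/(pi*1346*26.2)) = 0.062733 mm


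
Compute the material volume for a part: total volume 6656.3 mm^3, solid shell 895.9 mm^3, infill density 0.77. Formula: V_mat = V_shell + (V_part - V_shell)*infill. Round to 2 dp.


V_infill = (6656.3 - 895.9) * 0.77 = 4435.51
V_total = 895.9 + 4435.51 = 5331.41 mm^3


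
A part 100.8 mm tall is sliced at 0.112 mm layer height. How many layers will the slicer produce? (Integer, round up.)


Layers = ceil(100.8/0.112) = 900


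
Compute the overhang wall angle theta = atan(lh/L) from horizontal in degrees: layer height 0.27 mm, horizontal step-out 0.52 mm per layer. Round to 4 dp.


angle = atan(0.27/0.52) = 27.4397 degrees


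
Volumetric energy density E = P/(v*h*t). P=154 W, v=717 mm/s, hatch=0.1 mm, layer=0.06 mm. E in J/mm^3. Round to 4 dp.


E = 154 / (717*0.1*0.06) = 35.7973 J/mm^3


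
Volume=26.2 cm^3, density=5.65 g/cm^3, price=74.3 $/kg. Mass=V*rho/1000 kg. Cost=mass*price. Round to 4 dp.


Mass = 26.2*5.65/1000 = 0.14803 kg
Cost = 0.14803 * 74.3 = 10.9986 $


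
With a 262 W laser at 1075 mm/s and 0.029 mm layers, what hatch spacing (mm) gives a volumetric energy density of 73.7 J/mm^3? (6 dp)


h = 262 / (73.7*1075*0.029) = 0.114032 mm


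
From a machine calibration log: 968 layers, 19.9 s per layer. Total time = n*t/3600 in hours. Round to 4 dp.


t = 968 * 19.9 / 3600 = 5.3509 hrs


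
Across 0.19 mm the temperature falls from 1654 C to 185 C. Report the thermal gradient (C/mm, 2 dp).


G = (1654-185)/0.19 = 7731.58 C/mm


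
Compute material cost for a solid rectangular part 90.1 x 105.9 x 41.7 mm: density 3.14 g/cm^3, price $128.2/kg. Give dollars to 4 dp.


V = 90.1 * 105.9 * 41.7 = 397884.303 mm^3 = 397.884303 cm^3
Mass = 397.884303 * 3.14 / 1000 = 1.24935671 kg
Cost = 1.24935671 * 128.2 = 160.1675 $


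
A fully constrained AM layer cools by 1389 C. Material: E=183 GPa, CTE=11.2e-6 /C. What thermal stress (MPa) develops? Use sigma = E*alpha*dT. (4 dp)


sigma = 183*1000 * 11.2e-6 * 1389 = 2846.8944 MPa


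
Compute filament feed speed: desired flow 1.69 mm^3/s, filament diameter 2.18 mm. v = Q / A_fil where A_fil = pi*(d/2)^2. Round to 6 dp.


A = pi*(2.18/2)^2 = 3.732526
v = 1.69 / 3.732526 = 0.452776 mm/s


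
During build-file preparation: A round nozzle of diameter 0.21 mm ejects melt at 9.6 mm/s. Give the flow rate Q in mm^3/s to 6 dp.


A = pi*(0.21/2)^2 = 0.03463606 mm^2
Q = 0.03463606 * 9.6 = 0.332506 mm^3/s


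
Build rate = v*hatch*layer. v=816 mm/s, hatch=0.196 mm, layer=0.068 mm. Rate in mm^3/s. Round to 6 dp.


Rate = 816 * 0.196 * 0.068 = 10.875648 mm^3/s


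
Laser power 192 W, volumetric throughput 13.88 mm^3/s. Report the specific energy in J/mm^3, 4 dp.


SE = 192 / 13.88 = 13.8329 J/mm^3


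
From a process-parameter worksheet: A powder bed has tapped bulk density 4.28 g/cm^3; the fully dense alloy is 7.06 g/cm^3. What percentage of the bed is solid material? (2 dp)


Packing = (4.28/7.06)*100 = 60.62 %


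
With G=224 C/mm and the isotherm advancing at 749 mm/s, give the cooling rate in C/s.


CR = 224 * 749 = 167776 C/s


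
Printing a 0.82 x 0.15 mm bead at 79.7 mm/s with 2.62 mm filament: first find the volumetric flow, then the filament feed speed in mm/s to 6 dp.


Q = 0.82 * 0.15 * 79.7 = 9.8031 mm^3/s
A_fil = pi*(2.62/2)^2 = 5.39128715 mm^2
v_feed = 9.8031 / 5.39128715 = 1.818323 mm/s


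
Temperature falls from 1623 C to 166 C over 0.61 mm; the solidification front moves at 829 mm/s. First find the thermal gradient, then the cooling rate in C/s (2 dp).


G = (1623-166)/0.61 = 2388.52459016 C/mm
CR = 2388.52459016 * 829 = 1980086.89 C/s


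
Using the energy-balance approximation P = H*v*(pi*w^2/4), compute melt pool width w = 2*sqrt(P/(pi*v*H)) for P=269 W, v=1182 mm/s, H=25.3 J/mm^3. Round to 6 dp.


w = 2*sqrt(269/(pi*1182*25.3)) = 0.107019 mm


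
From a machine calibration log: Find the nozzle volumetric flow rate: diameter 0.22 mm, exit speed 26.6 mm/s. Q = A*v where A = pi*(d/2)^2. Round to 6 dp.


A = pi*(0.22/2)^2 = 0.03801327 mm^2
Q = 0.03801327 * 26.6 = 1.011153 mm^3/s


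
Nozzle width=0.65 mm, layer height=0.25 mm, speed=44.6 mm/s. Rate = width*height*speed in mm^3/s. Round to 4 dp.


Rate = 0.65 * 0.25 * 44.6 = 7.2475 mm^3/s


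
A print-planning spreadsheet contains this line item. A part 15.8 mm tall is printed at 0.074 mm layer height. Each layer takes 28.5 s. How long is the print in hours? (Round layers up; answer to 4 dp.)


Layers = ceil(15.8/0.074) = 214
t = 214 * 28.5 / 3600 = 1.6942 hrs


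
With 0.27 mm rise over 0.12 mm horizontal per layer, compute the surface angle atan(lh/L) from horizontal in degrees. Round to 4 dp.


angle = atan(0.27/0.12) = 66.0375 degrees


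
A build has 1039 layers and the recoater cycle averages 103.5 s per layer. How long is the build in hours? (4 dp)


t = 1039 * 103.5 / 3600 = 29.8713 hrs


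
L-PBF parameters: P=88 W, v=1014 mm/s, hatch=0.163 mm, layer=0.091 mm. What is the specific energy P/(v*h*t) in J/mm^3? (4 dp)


Build rate = 1014 * 0.163 * 0.091 = 15.040662 mm^3/s
SE = 88 / 15.040662 = 5.8508 J/mm^3


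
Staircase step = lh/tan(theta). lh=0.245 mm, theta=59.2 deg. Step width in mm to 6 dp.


step = 0.245 / tan(59.2) = 0.146049 mm


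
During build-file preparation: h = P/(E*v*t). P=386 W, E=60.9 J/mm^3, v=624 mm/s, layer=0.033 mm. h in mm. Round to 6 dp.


h = 386 / (60.9*624*0.033) = 0.307802 mm


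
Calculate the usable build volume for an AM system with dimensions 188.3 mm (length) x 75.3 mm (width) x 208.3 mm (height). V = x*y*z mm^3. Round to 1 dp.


V = 188.3 * 75.3 * 208.3 = 2953483.6 mm^3


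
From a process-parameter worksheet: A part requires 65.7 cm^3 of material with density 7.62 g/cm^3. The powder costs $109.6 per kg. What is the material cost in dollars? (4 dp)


Mass = 65.7*7.62/1000 = 0.500634 kg
Cost = 0.500634 * 109.6 = 54.8695 $


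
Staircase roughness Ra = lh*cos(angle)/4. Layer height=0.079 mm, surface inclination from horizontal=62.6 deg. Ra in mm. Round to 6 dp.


Ra = 0.079 * cos(62.6) / 4 = 0.009089 mm


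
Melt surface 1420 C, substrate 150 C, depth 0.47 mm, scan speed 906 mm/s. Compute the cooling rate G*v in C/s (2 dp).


G = (1420-150)/0.47 = 2702.12765957 C/mm
CR = 2702.12765957 * 906 = 2448127.66 C/s


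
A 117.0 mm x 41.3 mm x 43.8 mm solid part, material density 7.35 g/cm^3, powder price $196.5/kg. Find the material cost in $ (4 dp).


V = 117.0 * 41.3 * 43.8 = 211645.98 mm^3 = 211.64598 cm^3
Mass = 211.64598 * 7.35 / 1000 = 1.55559795 kg
Cost = 1.55559795 * 196.5 = 305.675 $


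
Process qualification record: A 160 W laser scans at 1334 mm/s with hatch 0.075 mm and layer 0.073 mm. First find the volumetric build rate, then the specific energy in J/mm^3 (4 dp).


Build rate = 1334 * 0.075 * 0.073 = 7.30365 mm^3/s
SE = 160 / 7.30365 = 21.9069 J/mm^3


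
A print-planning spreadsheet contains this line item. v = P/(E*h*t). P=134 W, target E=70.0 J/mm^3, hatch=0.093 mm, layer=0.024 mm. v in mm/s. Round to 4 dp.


v = 134 / (70.0*0.093*0.024) = 857.6549 mm/s


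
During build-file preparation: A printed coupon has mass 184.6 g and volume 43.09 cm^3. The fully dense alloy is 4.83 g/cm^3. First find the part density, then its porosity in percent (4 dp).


rho_part = 184.6 / 43.09 = 4.28405663 g/cm^3
Porosity = (1 - 4.28405663/4.83)*100 = 11.3032 %
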